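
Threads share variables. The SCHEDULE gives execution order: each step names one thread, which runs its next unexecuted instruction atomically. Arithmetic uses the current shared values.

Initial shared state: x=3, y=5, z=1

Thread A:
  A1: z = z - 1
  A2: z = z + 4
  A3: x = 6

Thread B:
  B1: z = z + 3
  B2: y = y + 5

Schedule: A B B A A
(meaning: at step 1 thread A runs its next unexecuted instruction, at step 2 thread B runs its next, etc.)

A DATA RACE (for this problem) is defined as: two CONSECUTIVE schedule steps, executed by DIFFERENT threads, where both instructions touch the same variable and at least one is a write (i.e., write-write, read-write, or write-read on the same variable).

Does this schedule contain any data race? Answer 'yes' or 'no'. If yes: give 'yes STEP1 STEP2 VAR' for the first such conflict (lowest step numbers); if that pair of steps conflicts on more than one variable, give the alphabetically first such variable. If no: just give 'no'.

Steps 1,2: A(z = z - 1) vs B(z = z + 3). RACE on z (W-W).
Steps 2,3: same thread (B). No race.
Steps 3,4: B(r=y,w=y) vs A(r=z,w=z). No conflict.
Steps 4,5: same thread (A). No race.
First conflict at steps 1,2.

Answer: yes 1 2 z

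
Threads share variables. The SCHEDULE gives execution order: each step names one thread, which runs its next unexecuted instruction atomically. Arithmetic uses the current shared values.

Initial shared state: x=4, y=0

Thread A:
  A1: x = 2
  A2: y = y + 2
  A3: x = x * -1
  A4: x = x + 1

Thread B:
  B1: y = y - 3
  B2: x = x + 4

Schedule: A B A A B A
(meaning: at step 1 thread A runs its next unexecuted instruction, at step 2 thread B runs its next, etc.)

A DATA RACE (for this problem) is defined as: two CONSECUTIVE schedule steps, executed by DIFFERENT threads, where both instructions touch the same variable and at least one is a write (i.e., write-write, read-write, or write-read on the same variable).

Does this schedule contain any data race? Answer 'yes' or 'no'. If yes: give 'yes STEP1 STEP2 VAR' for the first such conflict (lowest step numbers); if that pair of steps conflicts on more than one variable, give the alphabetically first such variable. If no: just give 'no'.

Steps 1,2: A(r=-,w=x) vs B(r=y,w=y). No conflict.
Steps 2,3: B(y = y - 3) vs A(y = y + 2). RACE on y (W-W).
Steps 3,4: same thread (A). No race.
Steps 4,5: A(x = x * -1) vs B(x = x + 4). RACE on x (W-W).
Steps 5,6: B(x = x + 4) vs A(x = x + 1). RACE on x (W-W).
First conflict at steps 2,3.

Answer: yes 2 3 y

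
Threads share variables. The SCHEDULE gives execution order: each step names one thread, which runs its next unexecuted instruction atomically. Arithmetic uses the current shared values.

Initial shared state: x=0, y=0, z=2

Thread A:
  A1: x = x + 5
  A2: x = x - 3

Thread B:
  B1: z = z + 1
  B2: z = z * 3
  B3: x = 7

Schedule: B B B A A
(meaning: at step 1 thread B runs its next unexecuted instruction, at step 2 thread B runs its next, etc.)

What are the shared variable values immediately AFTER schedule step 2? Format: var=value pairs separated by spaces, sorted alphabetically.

Step 1: thread B executes B1 (z = z + 1). Shared: x=0 y=0 z=3. PCs: A@0 B@1
Step 2: thread B executes B2 (z = z * 3). Shared: x=0 y=0 z=9. PCs: A@0 B@2

Answer: x=0 y=0 z=9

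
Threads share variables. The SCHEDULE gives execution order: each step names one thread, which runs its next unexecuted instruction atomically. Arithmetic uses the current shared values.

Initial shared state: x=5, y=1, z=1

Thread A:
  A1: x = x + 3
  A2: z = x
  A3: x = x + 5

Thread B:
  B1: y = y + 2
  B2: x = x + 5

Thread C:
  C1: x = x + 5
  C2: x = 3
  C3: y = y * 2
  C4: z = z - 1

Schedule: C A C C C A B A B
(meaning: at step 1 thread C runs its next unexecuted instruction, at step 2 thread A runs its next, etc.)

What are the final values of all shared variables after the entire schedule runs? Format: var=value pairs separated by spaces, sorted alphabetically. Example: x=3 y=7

Answer: x=13 y=4 z=3

Derivation:
Step 1: thread C executes C1 (x = x + 5). Shared: x=10 y=1 z=1. PCs: A@0 B@0 C@1
Step 2: thread A executes A1 (x = x + 3). Shared: x=13 y=1 z=1. PCs: A@1 B@0 C@1
Step 3: thread C executes C2 (x = 3). Shared: x=3 y=1 z=1. PCs: A@1 B@0 C@2
Step 4: thread C executes C3 (y = y * 2). Shared: x=3 y=2 z=1. PCs: A@1 B@0 C@3
Step 5: thread C executes C4 (z = z - 1). Shared: x=3 y=2 z=0. PCs: A@1 B@0 C@4
Step 6: thread A executes A2 (z = x). Shared: x=3 y=2 z=3. PCs: A@2 B@0 C@4
Step 7: thread B executes B1 (y = y + 2). Shared: x=3 y=4 z=3. PCs: A@2 B@1 C@4
Step 8: thread A executes A3 (x = x + 5). Shared: x=8 y=4 z=3. PCs: A@3 B@1 C@4
Step 9: thread B executes B2 (x = x + 5). Shared: x=13 y=4 z=3. PCs: A@3 B@2 C@4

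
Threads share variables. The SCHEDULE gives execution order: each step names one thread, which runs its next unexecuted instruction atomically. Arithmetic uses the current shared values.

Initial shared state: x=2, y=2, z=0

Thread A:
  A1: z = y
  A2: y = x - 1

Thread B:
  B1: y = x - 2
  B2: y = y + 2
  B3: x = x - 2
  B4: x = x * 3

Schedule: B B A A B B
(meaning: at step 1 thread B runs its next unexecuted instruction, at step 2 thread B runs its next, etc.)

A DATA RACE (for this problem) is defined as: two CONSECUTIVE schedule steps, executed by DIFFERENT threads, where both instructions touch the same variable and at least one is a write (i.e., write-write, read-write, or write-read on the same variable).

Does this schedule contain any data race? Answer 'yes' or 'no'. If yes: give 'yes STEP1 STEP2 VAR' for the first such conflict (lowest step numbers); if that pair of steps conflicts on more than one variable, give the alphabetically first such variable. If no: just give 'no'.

Answer: yes 2 3 y

Derivation:
Steps 1,2: same thread (B). No race.
Steps 2,3: B(y = y + 2) vs A(z = y). RACE on y (W-R).
Steps 3,4: same thread (A). No race.
Steps 4,5: A(y = x - 1) vs B(x = x - 2). RACE on x (R-W).
Steps 5,6: same thread (B). No race.
First conflict at steps 2,3.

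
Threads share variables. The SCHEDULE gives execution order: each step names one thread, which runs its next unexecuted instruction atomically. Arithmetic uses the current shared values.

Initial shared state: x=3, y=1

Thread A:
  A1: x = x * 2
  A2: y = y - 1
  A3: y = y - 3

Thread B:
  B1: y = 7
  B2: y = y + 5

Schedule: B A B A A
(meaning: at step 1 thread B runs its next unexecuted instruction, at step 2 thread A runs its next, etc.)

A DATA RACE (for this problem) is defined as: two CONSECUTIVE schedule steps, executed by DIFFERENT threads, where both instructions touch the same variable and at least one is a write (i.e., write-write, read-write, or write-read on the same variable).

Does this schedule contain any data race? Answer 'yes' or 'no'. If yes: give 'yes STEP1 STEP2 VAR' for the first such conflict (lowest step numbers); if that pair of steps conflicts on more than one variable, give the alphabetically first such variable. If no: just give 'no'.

Answer: yes 3 4 y

Derivation:
Steps 1,2: B(r=-,w=y) vs A(r=x,w=x). No conflict.
Steps 2,3: A(r=x,w=x) vs B(r=y,w=y). No conflict.
Steps 3,4: B(y = y + 5) vs A(y = y - 1). RACE on y (W-W).
Steps 4,5: same thread (A). No race.
First conflict at steps 3,4.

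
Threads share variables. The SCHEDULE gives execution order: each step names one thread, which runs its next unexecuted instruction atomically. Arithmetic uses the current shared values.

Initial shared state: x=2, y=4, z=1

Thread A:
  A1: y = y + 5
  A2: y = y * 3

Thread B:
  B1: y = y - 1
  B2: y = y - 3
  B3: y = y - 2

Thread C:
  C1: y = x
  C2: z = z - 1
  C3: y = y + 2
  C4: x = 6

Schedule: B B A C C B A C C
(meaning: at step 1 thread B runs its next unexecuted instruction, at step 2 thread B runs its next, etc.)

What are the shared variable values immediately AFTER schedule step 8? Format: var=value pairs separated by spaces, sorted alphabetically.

Answer: x=2 y=2 z=0

Derivation:
Step 1: thread B executes B1 (y = y - 1). Shared: x=2 y=3 z=1. PCs: A@0 B@1 C@0
Step 2: thread B executes B2 (y = y - 3). Shared: x=2 y=0 z=1. PCs: A@0 B@2 C@0
Step 3: thread A executes A1 (y = y + 5). Shared: x=2 y=5 z=1. PCs: A@1 B@2 C@0
Step 4: thread C executes C1 (y = x). Shared: x=2 y=2 z=1. PCs: A@1 B@2 C@1
Step 5: thread C executes C2 (z = z - 1). Shared: x=2 y=2 z=0. PCs: A@1 B@2 C@2
Step 6: thread B executes B3 (y = y - 2). Shared: x=2 y=0 z=0. PCs: A@1 B@3 C@2
Step 7: thread A executes A2 (y = y * 3). Shared: x=2 y=0 z=0. PCs: A@2 B@3 C@2
Step 8: thread C executes C3 (y = y + 2). Shared: x=2 y=2 z=0. PCs: A@2 B@3 C@3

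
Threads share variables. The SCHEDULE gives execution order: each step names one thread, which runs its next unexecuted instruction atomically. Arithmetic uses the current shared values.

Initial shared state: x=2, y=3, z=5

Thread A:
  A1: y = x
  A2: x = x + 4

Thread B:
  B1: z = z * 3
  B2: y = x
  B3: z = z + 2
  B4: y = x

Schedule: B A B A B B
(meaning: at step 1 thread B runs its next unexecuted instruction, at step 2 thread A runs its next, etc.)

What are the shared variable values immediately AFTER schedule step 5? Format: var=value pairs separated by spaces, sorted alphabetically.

Step 1: thread B executes B1 (z = z * 3). Shared: x=2 y=3 z=15. PCs: A@0 B@1
Step 2: thread A executes A1 (y = x). Shared: x=2 y=2 z=15. PCs: A@1 B@1
Step 3: thread B executes B2 (y = x). Shared: x=2 y=2 z=15. PCs: A@1 B@2
Step 4: thread A executes A2 (x = x + 4). Shared: x=6 y=2 z=15. PCs: A@2 B@2
Step 5: thread B executes B3 (z = z + 2). Shared: x=6 y=2 z=17. PCs: A@2 B@3

Answer: x=6 y=2 z=17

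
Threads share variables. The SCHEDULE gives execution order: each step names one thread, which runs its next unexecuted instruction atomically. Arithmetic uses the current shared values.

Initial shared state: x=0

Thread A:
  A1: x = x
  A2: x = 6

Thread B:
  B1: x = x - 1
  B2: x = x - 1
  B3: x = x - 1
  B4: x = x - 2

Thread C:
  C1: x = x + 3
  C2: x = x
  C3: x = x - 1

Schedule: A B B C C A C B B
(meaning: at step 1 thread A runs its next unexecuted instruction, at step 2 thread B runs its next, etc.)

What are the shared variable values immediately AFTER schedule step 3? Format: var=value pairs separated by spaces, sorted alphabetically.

Answer: x=-2

Derivation:
Step 1: thread A executes A1 (x = x). Shared: x=0. PCs: A@1 B@0 C@0
Step 2: thread B executes B1 (x = x - 1). Shared: x=-1. PCs: A@1 B@1 C@0
Step 3: thread B executes B2 (x = x - 1). Shared: x=-2. PCs: A@1 B@2 C@0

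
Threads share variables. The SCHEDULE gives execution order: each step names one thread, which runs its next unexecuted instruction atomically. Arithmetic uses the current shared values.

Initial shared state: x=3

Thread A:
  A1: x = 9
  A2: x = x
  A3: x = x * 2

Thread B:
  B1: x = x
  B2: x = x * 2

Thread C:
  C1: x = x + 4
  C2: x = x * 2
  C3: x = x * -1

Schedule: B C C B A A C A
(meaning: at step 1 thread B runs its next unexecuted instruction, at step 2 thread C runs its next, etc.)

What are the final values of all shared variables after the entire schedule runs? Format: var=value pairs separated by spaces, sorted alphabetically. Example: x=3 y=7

Step 1: thread B executes B1 (x = x). Shared: x=3. PCs: A@0 B@1 C@0
Step 2: thread C executes C1 (x = x + 4). Shared: x=7. PCs: A@0 B@1 C@1
Step 3: thread C executes C2 (x = x * 2). Shared: x=14. PCs: A@0 B@1 C@2
Step 4: thread B executes B2 (x = x * 2). Shared: x=28. PCs: A@0 B@2 C@2
Step 5: thread A executes A1 (x = 9). Shared: x=9. PCs: A@1 B@2 C@2
Step 6: thread A executes A2 (x = x). Shared: x=9. PCs: A@2 B@2 C@2
Step 7: thread C executes C3 (x = x * -1). Shared: x=-9. PCs: A@2 B@2 C@3
Step 8: thread A executes A3 (x = x * 2). Shared: x=-18. PCs: A@3 B@2 C@3

Answer: x=-18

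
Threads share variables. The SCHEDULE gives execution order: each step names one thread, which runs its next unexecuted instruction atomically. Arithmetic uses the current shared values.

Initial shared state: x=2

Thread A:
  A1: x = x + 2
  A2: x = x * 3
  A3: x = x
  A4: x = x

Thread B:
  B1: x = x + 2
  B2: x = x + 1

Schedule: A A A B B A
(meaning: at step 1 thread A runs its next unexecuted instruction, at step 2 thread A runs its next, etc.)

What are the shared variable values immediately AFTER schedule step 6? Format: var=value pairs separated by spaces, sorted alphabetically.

Step 1: thread A executes A1 (x = x + 2). Shared: x=4. PCs: A@1 B@0
Step 2: thread A executes A2 (x = x * 3). Shared: x=12. PCs: A@2 B@0
Step 3: thread A executes A3 (x = x). Shared: x=12. PCs: A@3 B@0
Step 4: thread B executes B1 (x = x + 2). Shared: x=14. PCs: A@3 B@1
Step 5: thread B executes B2 (x = x + 1). Shared: x=15. PCs: A@3 B@2
Step 6: thread A executes A4 (x = x). Shared: x=15. PCs: A@4 B@2

Answer: x=15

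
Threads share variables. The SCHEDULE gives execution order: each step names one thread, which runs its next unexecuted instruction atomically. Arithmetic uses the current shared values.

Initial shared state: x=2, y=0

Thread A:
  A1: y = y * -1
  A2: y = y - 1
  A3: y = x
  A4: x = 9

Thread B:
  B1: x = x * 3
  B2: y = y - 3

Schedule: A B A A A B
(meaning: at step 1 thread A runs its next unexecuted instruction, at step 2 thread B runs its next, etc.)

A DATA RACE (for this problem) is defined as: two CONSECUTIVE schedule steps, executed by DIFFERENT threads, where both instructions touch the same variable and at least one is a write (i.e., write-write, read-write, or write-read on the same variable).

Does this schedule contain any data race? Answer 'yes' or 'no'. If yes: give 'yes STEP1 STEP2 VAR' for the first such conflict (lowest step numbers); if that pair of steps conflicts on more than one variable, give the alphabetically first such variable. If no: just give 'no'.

Answer: no

Derivation:
Steps 1,2: A(r=y,w=y) vs B(r=x,w=x). No conflict.
Steps 2,3: B(r=x,w=x) vs A(r=y,w=y). No conflict.
Steps 3,4: same thread (A). No race.
Steps 4,5: same thread (A). No race.
Steps 5,6: A(r=-,w=x) vs B(r=y,w=y). No conflict.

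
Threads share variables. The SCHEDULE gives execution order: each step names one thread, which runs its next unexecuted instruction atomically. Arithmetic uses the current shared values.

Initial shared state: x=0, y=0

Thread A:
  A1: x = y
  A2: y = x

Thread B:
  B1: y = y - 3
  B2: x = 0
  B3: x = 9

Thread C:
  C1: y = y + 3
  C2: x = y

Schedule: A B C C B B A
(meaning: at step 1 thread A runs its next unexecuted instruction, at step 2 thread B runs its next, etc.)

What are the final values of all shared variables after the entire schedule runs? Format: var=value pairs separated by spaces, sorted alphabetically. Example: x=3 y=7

Step 1: thread A executes A1 (x = y). Shared: x=0 y=0. PCs: A@1 B@0 C@0
Step 2: thread B executes B1 (y = y - 3). Shared: x=0 y=-3. PCs: A@1 B@1 C@0
Step 3: thread C executes C1 (y = y + 3). Shared: x=0 y=0. PCs: A@1 B@1 C@1
Step 4: thread C executes C2 (x = y). Shared: x=0 y=0. PCs: A@1 B@1 C@2
Step 5: thread B executes B2 (x = 0). Shared: x=0 y=0. PCs: A@1 B@2 C@2
Step 6: thread B executes B3 (x = 9). Shared: x=9 y=0. PCs: A@1 B@3 C@2
Step 7: thread A executes A2 (y = x). Shared: x=9 y=9. PCs: A@2 B@3 C@2

Answer: x=9 y=9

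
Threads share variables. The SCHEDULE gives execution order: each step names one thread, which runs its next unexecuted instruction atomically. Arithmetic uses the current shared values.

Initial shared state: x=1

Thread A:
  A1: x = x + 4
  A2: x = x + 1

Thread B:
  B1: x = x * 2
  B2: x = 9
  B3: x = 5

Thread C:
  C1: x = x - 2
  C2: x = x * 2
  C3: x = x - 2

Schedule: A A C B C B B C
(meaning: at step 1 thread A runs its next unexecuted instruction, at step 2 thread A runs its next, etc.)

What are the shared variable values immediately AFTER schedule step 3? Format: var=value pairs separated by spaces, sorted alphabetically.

Step 1: thread A executes A1 (x = x + 4). Shared: x=5. PCs: A@1 B@0 C@0
Step 2: thread A executes A2 (x = x + 1). Shared: x=6. PCs: A@2 B@0 C@0
Step 3: thread C executes C1 (x = x - 2). Shared: x=4. PCs: A@2 B@0 C@1

Answer: x=4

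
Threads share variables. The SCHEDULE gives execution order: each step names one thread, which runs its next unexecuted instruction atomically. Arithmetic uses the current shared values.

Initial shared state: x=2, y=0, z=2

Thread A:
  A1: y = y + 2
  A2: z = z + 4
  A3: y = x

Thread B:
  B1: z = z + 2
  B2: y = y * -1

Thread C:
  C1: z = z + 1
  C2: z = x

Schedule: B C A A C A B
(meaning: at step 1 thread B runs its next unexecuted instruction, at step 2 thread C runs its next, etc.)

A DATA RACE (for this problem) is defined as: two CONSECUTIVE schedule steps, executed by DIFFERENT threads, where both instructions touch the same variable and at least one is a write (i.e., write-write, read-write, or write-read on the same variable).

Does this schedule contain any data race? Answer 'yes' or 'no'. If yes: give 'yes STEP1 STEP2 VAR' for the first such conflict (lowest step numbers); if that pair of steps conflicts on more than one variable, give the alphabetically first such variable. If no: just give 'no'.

Steps 1,2: B(z = z + 2) vs C(z = z + 1). RACE on z (W-W).
Steps 2,3: C(r=z,w=z) vs A(r=y,w=y). No conflict.
Steps 3,4: same thread (A). No race.
Steps 4,5: A(z = z + 4) vs C(z = x). RACE on z (W-W).
Steps 5,6: C(r=x,w=z) vs A(r=x,w=y). No conflict.
Steps 6,7: A(y = x) vs B(y = y * -1). RACE on y (W-W).
First conflict at steps 1,2.

Answer: yes 1 2 z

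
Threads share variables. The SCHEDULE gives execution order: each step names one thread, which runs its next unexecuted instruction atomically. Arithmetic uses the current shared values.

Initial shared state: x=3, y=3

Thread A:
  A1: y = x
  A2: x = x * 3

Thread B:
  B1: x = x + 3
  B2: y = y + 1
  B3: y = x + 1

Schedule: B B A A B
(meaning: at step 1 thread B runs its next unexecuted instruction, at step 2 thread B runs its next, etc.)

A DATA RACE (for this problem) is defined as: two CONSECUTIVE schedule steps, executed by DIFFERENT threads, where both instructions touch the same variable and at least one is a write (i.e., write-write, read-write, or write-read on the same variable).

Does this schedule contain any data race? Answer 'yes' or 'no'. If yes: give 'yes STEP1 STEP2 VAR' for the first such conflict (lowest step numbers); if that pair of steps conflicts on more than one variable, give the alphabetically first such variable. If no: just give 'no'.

Steps 1,2: same thread (B). No race.
Steps 2,3: B(y = y + 1) vs A(y = x). RACE on y (W-W).
Steps 3,4: same thread (A). No race.
Steps 4,5: A(x = x * 3) vs B(y = x + 1). RACE on x (W-R).
First conflict at steps 2,3.

Answer: yes 2 3 y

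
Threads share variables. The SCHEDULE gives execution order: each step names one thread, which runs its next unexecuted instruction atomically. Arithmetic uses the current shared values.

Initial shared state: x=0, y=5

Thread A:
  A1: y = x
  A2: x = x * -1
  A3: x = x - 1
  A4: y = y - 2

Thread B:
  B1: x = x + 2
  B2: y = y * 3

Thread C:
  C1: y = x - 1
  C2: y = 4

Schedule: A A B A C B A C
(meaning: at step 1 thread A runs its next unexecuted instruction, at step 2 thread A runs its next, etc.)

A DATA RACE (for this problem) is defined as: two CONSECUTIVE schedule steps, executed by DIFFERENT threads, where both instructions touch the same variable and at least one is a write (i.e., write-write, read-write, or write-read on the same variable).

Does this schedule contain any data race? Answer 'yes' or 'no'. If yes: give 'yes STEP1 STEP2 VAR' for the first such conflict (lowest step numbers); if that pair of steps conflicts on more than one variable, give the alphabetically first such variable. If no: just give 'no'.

Answer: yes 2 3 x

Derivation:
Steps 1,2: same thread (A). No race.
Steps 2,3: A(x = x * -1) vs B(x = x + 2). RACE on x (W-W).
Steps 3,4: B(x = x + 2) vs A(x = x - 1). RACE on x (W-W).
Steps 4,5: A(x = x - 1) vs C(y = x - 1). RACE on x (W-R).
Steps 5,6: C(y = x - 1) vs B(y = y * 3). RACE on y (W-W).
Steps 6,7: B(y = y * 3) vs A(y = y - 2). RACE on y (W-W).
Steps 7,8: A(y = y - 2) vs C(y = 4). RACE on y (W-W).
First conflict at steps 2,3.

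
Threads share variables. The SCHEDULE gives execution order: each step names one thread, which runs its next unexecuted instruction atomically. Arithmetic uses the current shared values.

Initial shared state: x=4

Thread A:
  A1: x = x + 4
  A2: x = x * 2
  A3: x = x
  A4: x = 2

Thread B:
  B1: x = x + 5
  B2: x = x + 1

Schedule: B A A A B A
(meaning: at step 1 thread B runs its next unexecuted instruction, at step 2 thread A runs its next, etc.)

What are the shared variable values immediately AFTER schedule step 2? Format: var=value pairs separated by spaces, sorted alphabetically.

Step 1: thread B executes B1 (x = x + 5). Shared: x=9. PCs: A@0 B@1
Step 2: thread A executes A1 (x = x + 4). Shared: x=13. PCs: A@1 B@1

Answer: x=13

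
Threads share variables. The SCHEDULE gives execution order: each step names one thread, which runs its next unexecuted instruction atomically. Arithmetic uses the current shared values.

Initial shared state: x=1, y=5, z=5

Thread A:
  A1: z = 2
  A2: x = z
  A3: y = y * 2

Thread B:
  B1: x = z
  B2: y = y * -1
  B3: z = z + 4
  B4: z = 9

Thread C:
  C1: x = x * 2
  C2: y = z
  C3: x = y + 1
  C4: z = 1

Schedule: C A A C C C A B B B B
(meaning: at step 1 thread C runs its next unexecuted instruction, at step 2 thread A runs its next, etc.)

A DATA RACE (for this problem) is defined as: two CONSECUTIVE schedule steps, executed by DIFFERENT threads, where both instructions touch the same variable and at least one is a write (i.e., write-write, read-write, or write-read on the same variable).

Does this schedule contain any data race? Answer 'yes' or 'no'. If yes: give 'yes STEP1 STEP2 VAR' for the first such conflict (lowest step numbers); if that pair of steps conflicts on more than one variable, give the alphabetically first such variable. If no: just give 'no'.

Steps 1,2: C(r=x,w=x) vs A(r=-,w=z). No conflict.
Steps 2,3: same thread (A). No race.
Steps 3,4: A(r=z,w=x) vs C(r=z,w=y). No conflict.
Steps 4,5: same thread (C). No race.
Steps 5,6: same thread (C). No race.
Steps 6,7: C(r=-,w=z) vs A(r=y,w=y). No conflict.
Steps 7,8: A(r=y,w=y) vs B(r=z,w=x). No conflict.
Steps 8,9: same thread (B). No race.
Steps 9,10: same thread (B). No race.
Steps 10,11: same thread (B). No race.

Answer: no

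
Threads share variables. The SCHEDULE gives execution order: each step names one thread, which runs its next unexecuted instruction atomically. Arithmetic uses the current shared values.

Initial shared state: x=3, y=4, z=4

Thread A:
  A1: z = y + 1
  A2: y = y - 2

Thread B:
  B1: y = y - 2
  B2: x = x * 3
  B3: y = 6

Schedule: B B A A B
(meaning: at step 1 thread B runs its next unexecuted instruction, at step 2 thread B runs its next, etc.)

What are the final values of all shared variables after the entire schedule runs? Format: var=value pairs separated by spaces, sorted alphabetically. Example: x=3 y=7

Step 1: thread B executes B1 (y = y - 2). Shared: x=3 y=2 z=4. PCs: A@0 B@1
Step 2: thread B executes B2 (x = x * 3). Shared: x=9 y=2 z=4. PCs: A@0 B@2
Step 3: thread A executes A1 (z = y + 1). Shared: x=9 y=2 z=3. PCs: A@1 B@2
Step 4: thread A executes A2 (y = y - 2). Shared: x=9 y=0 z=3. PCs: A@2 B@2
Step 5: thread B executes B3 (y = 6). Shared: x=9 y=6 z=3. PCs: A@2 B@3

Answer: x=9 y=6 z=3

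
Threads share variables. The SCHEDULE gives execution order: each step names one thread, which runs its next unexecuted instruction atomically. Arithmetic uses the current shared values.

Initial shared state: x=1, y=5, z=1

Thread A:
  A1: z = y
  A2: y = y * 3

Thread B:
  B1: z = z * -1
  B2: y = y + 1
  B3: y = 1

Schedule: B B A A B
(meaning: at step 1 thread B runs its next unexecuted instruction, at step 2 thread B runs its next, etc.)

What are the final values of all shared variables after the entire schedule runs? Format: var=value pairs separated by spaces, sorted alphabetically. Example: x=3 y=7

Answer: x=1 y=1 z=6

Derivation:
Step 1: thread B executes B1 (z = z * -1). Shared: x=1 y=5 z=-1. PCs: A@0 B@1
Step 2: thread B executes B2 (y = y + 1). Shared: x=1 y=6 z=-1. PCs: A@0 B@2
Step 3: thread A executes A1 (z = y). Shared: x=1 y=6 z=6. PCs: A@1 B@2
Step 4: thread A executes A2 (y = y * 3). Shared: x=1 y=18 z=6. PCs: A@2 B@2
Step 5: thread B executes B3 (y = 1). Shared: x=1 y=1 z=6. PCs: A@2 B@3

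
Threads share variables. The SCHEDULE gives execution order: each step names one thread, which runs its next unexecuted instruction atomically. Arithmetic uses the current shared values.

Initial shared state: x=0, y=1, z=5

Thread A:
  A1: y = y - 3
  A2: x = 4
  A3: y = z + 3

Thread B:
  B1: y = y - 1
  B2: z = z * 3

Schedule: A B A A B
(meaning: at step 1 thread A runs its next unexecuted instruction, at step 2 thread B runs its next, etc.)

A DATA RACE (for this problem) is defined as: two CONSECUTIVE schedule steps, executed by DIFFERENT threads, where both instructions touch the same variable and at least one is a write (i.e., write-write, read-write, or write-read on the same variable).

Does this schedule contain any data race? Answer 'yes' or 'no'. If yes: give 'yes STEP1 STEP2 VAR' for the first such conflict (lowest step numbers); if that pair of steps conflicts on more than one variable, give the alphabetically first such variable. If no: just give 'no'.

Steps 1,2: A(y = y - 3) vs B(y = y - 1). RACE on y (W-W).
Steps 2,3: B(r=y,w=y) vs A(r=-,w=x). No conflict.
Steps 3,4: same thread (A). No race.
Steps 4,5: A(y = z + 3) vs B(z = z * 3). RACE on z (R-W).
First conflict at steps 1,2.

Answer: yes 1 2 y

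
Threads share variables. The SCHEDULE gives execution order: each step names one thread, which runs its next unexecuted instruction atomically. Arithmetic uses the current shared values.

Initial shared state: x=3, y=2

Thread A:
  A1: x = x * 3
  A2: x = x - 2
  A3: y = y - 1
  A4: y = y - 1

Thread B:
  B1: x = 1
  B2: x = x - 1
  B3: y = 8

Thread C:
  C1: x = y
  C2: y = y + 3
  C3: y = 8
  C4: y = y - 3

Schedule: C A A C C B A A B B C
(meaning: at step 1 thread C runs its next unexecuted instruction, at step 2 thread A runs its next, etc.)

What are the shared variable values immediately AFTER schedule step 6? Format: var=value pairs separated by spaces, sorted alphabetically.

Answer: x=1 y=8

Derivation:
Step 1: thread C executes C1 (x = y). Shared: x=2 y=2. PCs: A@0 B@0 C@1
Step 2: thread A executes A1 (x = x * 3). Shared: x=6 y=2. PCs: A@1 B@0 C@1
Step 3: thread A executes A2 (x = x - 2). Shared: x=4 y=2. PCs: A@2 B@0 C@1
Step 4: thread C executes C2 (y = y + 3). Shared: x=4 y=5. PCs: A@2 B@0 C@2
Step 5: thread C executes C3 (y = 8). Shared: x=4 y=8. PCs: A@2 B@0 C@3
Step 6: thread B executes B1 (x = 1). Shared: x=1 y=8. PCs: A@2 B@1 C@3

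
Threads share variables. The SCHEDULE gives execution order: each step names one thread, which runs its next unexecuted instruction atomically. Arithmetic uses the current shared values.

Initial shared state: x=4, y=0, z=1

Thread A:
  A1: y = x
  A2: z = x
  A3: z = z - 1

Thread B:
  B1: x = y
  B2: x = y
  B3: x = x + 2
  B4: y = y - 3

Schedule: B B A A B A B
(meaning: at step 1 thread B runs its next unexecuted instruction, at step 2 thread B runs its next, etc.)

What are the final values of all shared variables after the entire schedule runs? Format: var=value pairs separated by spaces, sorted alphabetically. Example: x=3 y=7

Answer: x=2 y=-3 z=-1

Derivation:
Step 1: thread B executes B1 (x = y). Shared: x=0 y=0 z=1. PCs: A@0 B@1
Step 2: thread B executes B2 (x = y). Shared: x=0 y=0 z=1. PCs: A@0 B@2
Step 3: thread A executes A1 (y = x). Shared: x=0 y=0 z=1. PCs: A@1 B@2
Step 4: thread A executes A2 (z = x). Shared: x=0 y=0 z=0. PCs: A@2 B@2
Step 5: thread B executes B3 (x = x + 2). Shared: x=2 y=0 z=0. PCs: A@2 B@3
Step 6: thread A executes A3 (z = z - 1). Shared: x=2 y=0 z=-1. PCs: A@3 B@3
Step 7: thread B executes B4 (y = y - 3). Shared: x=2 y=-3 z=-1. PCs: A@3 B@4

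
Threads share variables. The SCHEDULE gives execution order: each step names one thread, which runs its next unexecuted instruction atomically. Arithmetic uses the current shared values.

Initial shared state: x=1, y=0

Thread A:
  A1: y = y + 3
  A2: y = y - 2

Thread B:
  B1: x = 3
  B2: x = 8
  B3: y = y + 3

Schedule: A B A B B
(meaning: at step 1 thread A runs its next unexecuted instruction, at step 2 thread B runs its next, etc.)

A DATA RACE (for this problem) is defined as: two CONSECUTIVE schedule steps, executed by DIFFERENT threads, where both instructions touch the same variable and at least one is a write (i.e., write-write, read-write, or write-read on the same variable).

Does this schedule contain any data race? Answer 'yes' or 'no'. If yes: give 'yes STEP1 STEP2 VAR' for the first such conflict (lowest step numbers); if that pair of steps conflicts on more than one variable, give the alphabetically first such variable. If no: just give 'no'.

Steps 1,2: A(r=y,w=y) vs B(r=-,w=x). No conflict.
Steps 2,3: B(r=-,w=x) vs A(r=y,w=y). No conflict.
Steps 3,4: A(r=y,w=y) vs B(r=-,w=x). No conflict.
Steps 4,5: same thread (B). No race.

Answer: no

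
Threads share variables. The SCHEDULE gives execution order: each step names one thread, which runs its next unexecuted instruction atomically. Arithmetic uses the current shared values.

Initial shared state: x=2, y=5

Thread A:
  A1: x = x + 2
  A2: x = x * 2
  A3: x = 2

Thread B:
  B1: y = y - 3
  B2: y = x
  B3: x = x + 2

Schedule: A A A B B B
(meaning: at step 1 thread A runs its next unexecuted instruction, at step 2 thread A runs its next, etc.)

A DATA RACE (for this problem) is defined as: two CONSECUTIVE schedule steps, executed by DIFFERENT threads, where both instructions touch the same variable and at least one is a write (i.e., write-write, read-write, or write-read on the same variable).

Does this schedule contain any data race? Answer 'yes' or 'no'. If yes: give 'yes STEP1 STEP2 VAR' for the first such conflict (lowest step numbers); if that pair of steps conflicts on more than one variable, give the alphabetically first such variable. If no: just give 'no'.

Steps 1,2: same thread (A). No race.
Steps 2,3: same thread (A). No race.
Steps 3,4: A(r=-,w=x) vs B(r=y,w=y). No conflict.
Steps 4,5: same thread (B). No race.
Steps 5,6: same thread (B). No race.

Answer: no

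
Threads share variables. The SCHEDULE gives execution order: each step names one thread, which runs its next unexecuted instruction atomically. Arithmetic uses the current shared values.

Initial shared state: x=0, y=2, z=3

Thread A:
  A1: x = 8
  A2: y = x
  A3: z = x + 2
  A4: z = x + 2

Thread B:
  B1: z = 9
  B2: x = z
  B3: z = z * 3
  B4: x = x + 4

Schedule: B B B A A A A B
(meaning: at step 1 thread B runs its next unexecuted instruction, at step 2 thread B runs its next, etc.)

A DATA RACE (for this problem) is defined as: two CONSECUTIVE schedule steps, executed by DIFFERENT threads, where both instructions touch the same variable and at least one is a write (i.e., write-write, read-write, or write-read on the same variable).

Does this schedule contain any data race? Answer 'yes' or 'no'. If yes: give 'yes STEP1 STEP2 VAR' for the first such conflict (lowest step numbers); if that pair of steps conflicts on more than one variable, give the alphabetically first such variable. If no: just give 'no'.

Answer: yes 7 8 x

Derivation:
Steps 1,2: same thread (B). No race.
Steps 2,3: same thread (B). No race.
Steps 3,4: B(r=z,w=z) vs A(r=-,w=x). No conflict.
Steps 4,5: same thread (A). No race.
Steps 5,6: same thread (A). No race.
Steps 6,7: same thread (A). No race.
Steps 7,8: A(z = x + 2) vs B(x = x + 4). RACE on x (R-W).
First conflict at steps 7,8.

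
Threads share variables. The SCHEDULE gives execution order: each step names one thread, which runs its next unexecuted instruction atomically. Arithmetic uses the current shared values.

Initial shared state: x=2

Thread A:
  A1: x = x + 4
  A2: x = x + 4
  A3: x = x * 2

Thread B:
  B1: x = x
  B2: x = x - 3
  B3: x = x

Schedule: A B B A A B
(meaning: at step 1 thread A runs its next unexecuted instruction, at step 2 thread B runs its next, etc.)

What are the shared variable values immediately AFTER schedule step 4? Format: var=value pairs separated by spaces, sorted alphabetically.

Step 1: thread A executes A1 (x = x + 4). Shared: x=6. PCs: A@1 B@0
Step 2: thread B executes B1 (x = x). Shared: x=6. PCs: A@1 B@1
Step 3: thread B executes B2 (x = x - 3). Shared: x=3. PCs: A@1 B@2
Step 4: thread A executes A2 (x = x + 4). Shared: x=7. PCs: A@2 B@2

Answer: x=7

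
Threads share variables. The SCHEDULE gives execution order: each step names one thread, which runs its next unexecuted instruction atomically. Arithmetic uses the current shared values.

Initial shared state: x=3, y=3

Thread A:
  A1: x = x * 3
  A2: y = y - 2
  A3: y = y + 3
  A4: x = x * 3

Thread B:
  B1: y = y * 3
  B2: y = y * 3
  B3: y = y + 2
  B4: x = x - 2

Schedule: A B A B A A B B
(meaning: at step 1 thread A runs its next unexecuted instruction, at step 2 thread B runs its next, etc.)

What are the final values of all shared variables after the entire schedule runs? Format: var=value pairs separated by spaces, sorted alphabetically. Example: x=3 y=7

Answer: x=25 y=26

Derivation:
Step 1: thread A executes A1 (x = x * 3). Shared: x=9 y=3. PCs: A@1 B@0
Step 2: thread B executes B1 (y = y * 3). Shared: x=9 y=9. PCs: A@1 B@1
Step 3: thread A executes A2 (y = y - 2). Shared: x=9 y=7. PCs: A@2 B@1
Step 4: thread B executes B2 (y = y * 3). Shared: x=9 y=21. PCs: A@2 B@2
Step 5: thread A executes A3 (y = y + 3). Shared: x=9 y=24. PCs: A@3 B@2
Step 6: thread A executes A4 (x = x * 3). Shared: x=27 y=24. PCs: A@4 B@2
Step 7: thread B executes B3 (y = y + 2). Shared: x=27 y=26. PCs: A@4 B@3
Step 8: thread B executes B4 (x = x - 2). Shared: x=25 y=26. PCs: A@4 B@4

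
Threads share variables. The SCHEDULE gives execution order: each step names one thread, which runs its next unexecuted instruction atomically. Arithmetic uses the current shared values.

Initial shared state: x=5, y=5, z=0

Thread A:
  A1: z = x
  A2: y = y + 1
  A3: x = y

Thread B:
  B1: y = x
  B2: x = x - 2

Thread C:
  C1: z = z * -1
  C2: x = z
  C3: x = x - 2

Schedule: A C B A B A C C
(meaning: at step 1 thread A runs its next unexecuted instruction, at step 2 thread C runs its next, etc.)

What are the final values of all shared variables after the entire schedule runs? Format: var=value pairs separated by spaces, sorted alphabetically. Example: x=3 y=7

Answer: x=-7 y=6 z=-5

Derivation:
Step 1: thread A executes A1 (z = x). Shared: x=5 y=5 z=5. PCs: A@1 B@0 C@0
Step 2: thread C executes C1 (z = z * -1). Shared: x=5 y=5 z=-5. PCs: A@1 B@0 C@1
Step 3: thread B executes B1 (y = x). Shared: x=5 y=5 z=-5. PCs: A@1 B@1 C@1
Step 4: thread A executes A2 (y = y + 1). Shared: x=5 y=6 z=-5. PCs: A@2 B@1 C@1
Step 5: thread B executes B2 (x = x - 2). Shared: x=3 y=6 z=-5. PCs: A@2 B@2 C@1
Step 6: thread A executes A3 (x = y). Shared: x=6 y=6 z=-5. PCs: A@3 B@2 C@1
Step 7: thread C executes C2 (x = z). Shared: x=-5 y=6 z=-5. PCs: A@3 B@2 C@2
Step 8: thread C executes C3 (x = x - 2). Shared: x=-7 y=6 z=-5. PCs: A@3 B@2 C@3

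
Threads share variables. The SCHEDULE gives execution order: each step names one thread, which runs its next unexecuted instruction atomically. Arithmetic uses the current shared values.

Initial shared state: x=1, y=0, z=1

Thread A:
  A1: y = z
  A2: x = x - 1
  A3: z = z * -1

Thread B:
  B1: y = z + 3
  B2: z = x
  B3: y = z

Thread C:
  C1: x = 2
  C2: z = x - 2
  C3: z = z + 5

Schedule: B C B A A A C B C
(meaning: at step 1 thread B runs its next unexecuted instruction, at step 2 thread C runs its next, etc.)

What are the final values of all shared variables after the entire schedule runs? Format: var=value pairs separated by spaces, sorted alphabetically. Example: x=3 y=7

Step 1: thread B executes B1 (y = z + 3). Shared: x=1 y=4 z=1. PCs: A@0 B@1 C@0
Step 2: thread C executes C1 (x = 2). Shared: x=2 y=4 z=1. PCs: A@0 B@1 C@1
Step 3: thread B executes B2 (z = x). Shared: x=2 y=4 z=2. PCs: A@0 B@2 C@1
Step 4: thread A executes A1 (y = z). Shared: x=2 y=2 z=2. PCs: A@1 B@2 C@1
Step 5: thread A executes A2 (x = x - 1). Shared: x=1 y=2 z=2. PCs: A@2 B@2 C@1
Step 6: thread A executes A3 (z = z * -1). Shared: x=1 y=2 z=-2. PCs: A@3 B@2 C@1
Step 7: thread C executes C2 (z = x - 2). Shared: x=1 y=2 z=-1. PCs: A@3 B@2 C@2
Step 8: thread B executes B3 (y = z). Shared: x=1 y=-1 z=-1. PCs: A@3 B@3 C@2
Step 9: thread C executes C3 (z = z + 5). Shared: x=1 y=-1 z=4. PCs: A@3 B@3 C@3

Answer: x=1 y=-1 z=4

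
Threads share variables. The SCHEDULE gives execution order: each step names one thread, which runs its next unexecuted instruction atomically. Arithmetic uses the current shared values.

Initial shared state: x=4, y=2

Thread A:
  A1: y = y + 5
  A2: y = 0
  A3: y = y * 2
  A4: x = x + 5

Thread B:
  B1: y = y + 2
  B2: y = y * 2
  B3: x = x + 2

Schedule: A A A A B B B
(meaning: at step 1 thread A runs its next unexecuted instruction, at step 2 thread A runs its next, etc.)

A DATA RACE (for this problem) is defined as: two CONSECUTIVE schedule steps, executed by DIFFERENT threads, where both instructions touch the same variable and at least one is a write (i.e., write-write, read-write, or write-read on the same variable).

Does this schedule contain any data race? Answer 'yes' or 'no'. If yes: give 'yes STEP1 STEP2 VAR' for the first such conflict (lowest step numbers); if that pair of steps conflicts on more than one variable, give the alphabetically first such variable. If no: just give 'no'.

Steps 1,2: same thread (A). No race.
Steps 2,3: same thread (A). No race.
Steps 3,4: same thread (A). No race.
Steps 4,5: A(r=x,w=x) vs B(r=y,w=y). No conflict.
Steps 5,6: same thread (B). No race.
Steps 6,7: same thread (B). No race.

Answer: no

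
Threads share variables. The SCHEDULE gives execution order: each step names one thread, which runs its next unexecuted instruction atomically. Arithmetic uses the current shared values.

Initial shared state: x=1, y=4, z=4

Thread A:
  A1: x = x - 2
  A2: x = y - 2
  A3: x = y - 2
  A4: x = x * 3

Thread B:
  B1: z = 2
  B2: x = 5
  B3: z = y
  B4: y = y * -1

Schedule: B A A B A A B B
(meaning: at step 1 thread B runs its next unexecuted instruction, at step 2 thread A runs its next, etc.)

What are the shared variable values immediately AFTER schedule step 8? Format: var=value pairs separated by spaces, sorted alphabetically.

Step 1: thread B executes B1 (z = 2). Shared: x=1 y=4 z=2. PCs: A@0 B@1
Step 2: thread A executes A1 (x = x - 2). Shared: x=-1 y=4 z=2. PCs: A@1 B@1
Step 3: thread A executes A2 (x = y - 2). Shared: x=2 y=4 z=2. PCs: A@2 B@1
Step 4: thread B executes B2 (x = 5). Shared: x=5 y=4 z=2. PCs: A@2 B@2
Step 5: thread A executes A3 (x = y - 2). Shared: x=2 y=4 z=2. PCs: A@3 B@2
Step 6: thread A executes A4 (x = x * 3). Shared: x=6 y=4 z=2. PCs: A@4 B@2
Step 7: thread B executes B3 (z = y). Shared: x=6 y=4 z=4. PCs: A@4 B@3
Step 8: thread B executes B4 (y = y * -1). Shared: x=6 y=-4 z=4. PCs: A@4 B@4

Answer: x=6 y=-4 z=4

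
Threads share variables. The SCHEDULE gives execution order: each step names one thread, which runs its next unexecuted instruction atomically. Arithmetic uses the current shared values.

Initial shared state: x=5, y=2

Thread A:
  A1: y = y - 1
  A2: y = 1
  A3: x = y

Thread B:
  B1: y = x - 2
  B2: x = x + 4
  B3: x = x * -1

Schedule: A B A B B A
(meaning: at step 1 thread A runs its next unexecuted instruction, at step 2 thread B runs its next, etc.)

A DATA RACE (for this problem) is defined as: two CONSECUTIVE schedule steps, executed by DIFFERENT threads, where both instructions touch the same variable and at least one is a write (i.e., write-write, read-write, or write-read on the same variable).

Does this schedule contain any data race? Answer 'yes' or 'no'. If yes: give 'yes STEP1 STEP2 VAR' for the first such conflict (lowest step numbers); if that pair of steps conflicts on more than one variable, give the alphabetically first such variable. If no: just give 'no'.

Steps 1,2: A(y = y - 1) vs B(y = x - 2). RACE on y (W-W).
Steps 2,3: B(y = x - 2) vs A(y = 1). RACE on y (W-W).
Steps 3,4: A(r=-,w=y) vs B(r=x,w=x). No conflict.
Steps 4,5: same thread (B). No race.
Steps 5,6: B(x = x * -1) vs A(x = y). RACE on x (W-W).
First conflict at steps 1,2.

Answer: yes 1 2 y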